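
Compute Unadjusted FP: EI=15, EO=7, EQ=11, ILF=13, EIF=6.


UFP = EI*4 + EO*5 + EQ*4 + ILF*10 + EIF*7
UFP = 15*4 + 7*5 + 11*4 + 13*10 + 6*7
UFP = 60 + 35 + 44 + 130 + 42
UFP = 311

311


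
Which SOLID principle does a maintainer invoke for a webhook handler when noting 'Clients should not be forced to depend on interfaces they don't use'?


This describes the Interface Segregation Principle (ISP)

Interface Segregation Principle (ISP)


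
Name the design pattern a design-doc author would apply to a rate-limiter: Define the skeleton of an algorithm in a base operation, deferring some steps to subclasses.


This matches the Template Method pattern

Template Method


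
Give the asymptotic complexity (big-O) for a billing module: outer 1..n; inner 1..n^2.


Reasoning: n times n^2
Complexity: O(n^3)

O(n^3)


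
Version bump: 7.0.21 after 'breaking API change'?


Current: 7.0.21
Change category: 'breaking API change' → major bump
SemVer rule: major bump → increment MAJOR, reset MINOR and PATCH to 0
New: 8.0.0

8.0.0


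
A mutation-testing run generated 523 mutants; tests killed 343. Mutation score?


Mutation score = killed / total * 100
Mutation score = 343 / 523 * 100
Mutation score = 65.58%

65.58%


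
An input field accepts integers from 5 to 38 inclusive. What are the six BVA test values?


Range: [5, 38]
Boundaries: just below min, min, min+1, max-1, max, just above max
Values: [4, 5, 6, 37, 38, 39]

[4, 5, 6, 37, 38, 39]


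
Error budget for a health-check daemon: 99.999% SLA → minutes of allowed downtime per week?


Formula: allowed downtime = period * (100 - SLA) / 100
Period (week) = 10080 minutes
Unavailability fraction = (100 - 99.999) / 100
Allowed downtime = 10080 * (100 - 99.999) / 100
Allowed downtime = 0.1008 minutes

0.1008 minutes


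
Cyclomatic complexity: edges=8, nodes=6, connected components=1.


Formula: V(G) = E - N + 2P
V(G) = 8 - 6 + 2*1
V(G) = 2 + 2
V(G) = 4

4


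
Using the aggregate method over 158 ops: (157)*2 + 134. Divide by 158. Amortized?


Formula: Amortized cost = Total cost / Operations
Total cost = (157 * 2) + (1 * 134)
Total cost = 314 + 134 = 448
Amortized = 448 / 158 = 2.8354

2.8354


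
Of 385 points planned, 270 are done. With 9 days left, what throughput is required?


Formula: Required rate = Remaining points / Days left
Remaining = 385 - 270 = 115 points
Required rate = 115 / 9 = 12.78 points/day

12.78 points/day


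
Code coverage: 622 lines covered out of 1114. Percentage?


Coverage = covered / total * 100
Coverage = 622 / 1114 * 100
Coverage = 55.83%

55.83%


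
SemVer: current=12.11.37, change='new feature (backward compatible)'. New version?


Current: 12.11.37
Change category: 'new feature (backward compatible)' → minor bump
SemVer rule: minor bump → increment MINOR, reset PATCH to 0 (MAJOR unchanged)
New: 12.12.0

12.12.0


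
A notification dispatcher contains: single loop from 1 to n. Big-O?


Reasoning: one pass through n items
Complexity: O(n)

O(n)


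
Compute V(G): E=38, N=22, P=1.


Formula: V(G) = E - N + 2P
V(G) = 38 - 22 + 2*1
V(G) = 16 + 2
V(G) = 18

18


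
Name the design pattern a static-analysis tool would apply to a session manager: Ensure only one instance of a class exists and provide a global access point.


This matches the Singleton pattern

Singleton


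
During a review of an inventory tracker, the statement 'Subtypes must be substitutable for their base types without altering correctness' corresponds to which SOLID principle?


This describes the Liskov Substitution Principle (LSP)

Liskov Substitution Principle (LSP)


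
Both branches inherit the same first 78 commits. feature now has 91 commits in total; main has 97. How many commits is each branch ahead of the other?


Common ancestor: commit #78
feature commits after divergence: 91 - 78 = 13
main commits after divergence: 97 - 78 = 19
feature is 13 commits ahead of main
main is 19 commits ahead of feature

feature ahead: 13, main ahead: 19


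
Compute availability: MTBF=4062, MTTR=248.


Availability = MTBF / (MTBF + MTTR)
Availability = 4062 / (4062 + 248)
Availability = 4062 / 4310
Availability = 94.2459%

94.2459%


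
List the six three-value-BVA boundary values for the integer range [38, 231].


Range: [38, 231]
Boundaries: just below min, min, min+1, max-1, max, just above max
Values: [37, 38, 39, 230, 231, 232]

[37, 38, 39, 230, 231, 232]


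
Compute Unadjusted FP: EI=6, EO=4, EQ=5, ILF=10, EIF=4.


UFP = EI*4 + EO*5 + EQ*4 + ILF*10 + EIF*7
UFP = 6*4 + 4*5 + 5*4 + 10*10 + 4*7
UFP = 24 + 20 + 20 + 100 + 28
UFP = 192

192


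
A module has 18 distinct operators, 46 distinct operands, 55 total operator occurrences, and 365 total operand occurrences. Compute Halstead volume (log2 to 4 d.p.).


Formula: V = N * log2(η), where N = N1 + N2 and η = η1 + η2
η = 18 + 46 = 64
N = 55 + 365 = 420
log2(64) ≈ 6.0000
V = 420 * 6.0000 = 2520.00

2520.00


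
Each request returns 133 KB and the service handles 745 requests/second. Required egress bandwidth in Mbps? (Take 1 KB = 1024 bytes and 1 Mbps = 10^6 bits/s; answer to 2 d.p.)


Formula: Mbps = payload_bytes * RPS * 8 / 1e6
Payload per request = 133 KB = 133 * 1024 = 136192 bytes
Total bytes/sec = 136192 * 745 = 101463040
Total bits/sec = 101463040 * 8 = 811704320
Mbps = 811704320 / 1e6 = 811.7

811.7 Mbps


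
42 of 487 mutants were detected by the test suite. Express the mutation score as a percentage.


Mutation score = killed / total * 100
Mutation score = 42 / 487 * 100
Mutation score = 8.62%

8.62%


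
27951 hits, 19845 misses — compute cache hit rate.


Formula: hit rate = hits / (hits + misses) * 100
hit rate = 27951 / (27951 + 19845) * 100
hit rate = 27951 / 47796 * 100
hit rate = 58.48%

58.48%


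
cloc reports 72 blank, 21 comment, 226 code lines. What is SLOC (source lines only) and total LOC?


Total LOC = blank + comment + code
Total LOC = 72 + 21 + 226 = 319
SLOC (source only) = code = 226

Total LOC: 319, SLOC: 226


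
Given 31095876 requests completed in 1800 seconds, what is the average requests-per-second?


Formula: throughput = requests / seconds
throughput = 31095876 / 1800
throughput = 17275.49 requests/second

17275.49 requests/second


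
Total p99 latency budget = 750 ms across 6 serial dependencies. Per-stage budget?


Formula: per_stage = total_budget / stages
per_stage = 750 / 6
per_stage = 125.0 ms

125.0 ms


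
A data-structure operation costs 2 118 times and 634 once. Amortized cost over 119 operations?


Formula: Amortized cost = Total cost / Operations
Total cost = (118 * 2) + (1 * 634)
Total cost = 236 + 634 = 870
Amortized = 870 / 119 = 7.3109

7.3109


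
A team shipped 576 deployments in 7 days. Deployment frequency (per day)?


Formula: deployments per day = releases / days
= 576 / 7
= 82.286 deploys/day
(equivalently, 576.0 deploys/week)

82.286 deploys/day


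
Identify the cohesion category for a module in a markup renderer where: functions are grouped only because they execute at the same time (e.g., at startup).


Reasoning: Related by timing only
Type: Temporal cohesion

Temporal cohesion


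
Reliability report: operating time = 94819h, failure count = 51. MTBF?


Formula: MTBF = Total operating time / Number of failures
MTBF = 94819 / 51
MTBF = 1859.2 hours

1859.2 hours


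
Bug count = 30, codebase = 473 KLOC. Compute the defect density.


Defect density = defects / KLOC
Defect density = 30 / 473
Defect density = 0.063 defects/KLOC

0.063 defects/KLOC


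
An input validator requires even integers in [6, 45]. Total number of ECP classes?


Constraint: even integers in [6, 45]
Class 1: x < 6 — out-of-range invalid
Class 2: x in [6,45] but odd — wrong type invalid
Class 3: x in [6,45] and even — valid
Class 4: x > 45 — out-of-range invalid
Total equivalence classes: 4

4 equivalence classes


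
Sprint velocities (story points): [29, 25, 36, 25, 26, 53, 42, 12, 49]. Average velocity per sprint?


Formula: Avg velocity = Total points / Number of sprints
Points: [29, 25, 36, 25, 26, 53, 42, 12, 49]
Sum = 29 + 25 + 36 + 25 + 26 + 53 + 42 + 12 + 49 = 297
Avg velocity = 297 / 9 = 33.0 points/sprint

33.0 points/sprint


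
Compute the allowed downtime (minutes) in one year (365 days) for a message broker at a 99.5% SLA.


Formula: allowed downtime = period * (100 - SLA) / 100
Period (year (365 days)) = 525600 minutes
Unavailability fraction = (100 - 99.5) / 100
Allowed downtime = 525600 * (100 - 99.5) / 100
Allowed downtime = 2628.0 minutes

2628.0 minutes


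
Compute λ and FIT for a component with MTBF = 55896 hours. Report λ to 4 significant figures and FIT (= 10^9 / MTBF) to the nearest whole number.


Formula: λ = 1 / MTBF; FIT = λ × 1e9 = 1e9 / MTBF
λ = 1 / 55896 ≈ 1.789e-05 failures/hour
FIT = 1e9 / 55896 ≈ 17890 failures per 1e9 hours (nearest whole number)

λ = 1.789e-05 /h, FIT = 17890


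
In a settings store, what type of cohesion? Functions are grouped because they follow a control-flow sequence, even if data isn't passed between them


Reasoning: Grouped by order of execution within a routine, not by data flow
Type: Procedural cohesion

Procedural cohesion


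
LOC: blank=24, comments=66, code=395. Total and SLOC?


Total LOC = blank + comment + code
Total LOC = 24 + 66 + 395 = 485
SLOC (source only) = code = 395

Total LOC: 485, SLOC: 395


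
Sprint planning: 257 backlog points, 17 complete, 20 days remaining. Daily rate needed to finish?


Formula: Required rate = Remaining points / Days left
Remaining = 257 - 17 = 240 points
Required rate = 240 / 20 = 12.0 points/day

12.0 points/day


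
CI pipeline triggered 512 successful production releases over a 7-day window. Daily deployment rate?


Formula: deployments per day = releases / days
= 512 / 7
= 73.143 deploys/day
(equivalently, 512.0 deploys/week)

73.143 deploys/day


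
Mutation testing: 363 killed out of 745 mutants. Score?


Mutation score = killed / total * 100
Mutation score = 363 / 745 * 100
Mutation score = 48.72%

48.72%


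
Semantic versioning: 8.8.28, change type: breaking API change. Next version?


Current: 8.8.28
Change category: 'breaking API change' → major bump
SemVer rule: major bump → increment MAJOR, reset MINOR and PATCH to 0
New: 9.0.0

9.0.0


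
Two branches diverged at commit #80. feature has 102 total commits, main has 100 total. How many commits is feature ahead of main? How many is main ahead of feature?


Common ancestor: commit #80
feature commits after divergence: 102 - 80 = 22
main commits after divergence: 100 - 80 = 20
feature is 22 commits ahead of main
main is 20 commits ahead of feature

feature ahead: 22, main ahead: 20


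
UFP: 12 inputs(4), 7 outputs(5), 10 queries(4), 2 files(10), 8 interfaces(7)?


UFP = EI*4 + EO*5 + EQ*4 + ILF*10 + EIF*7
UFP = 12*4 + 7*5 + 10*4 + 2*10 + 8*7
UFP = 48 + 35 + 40 + 20 + 56
UFP = 199

199


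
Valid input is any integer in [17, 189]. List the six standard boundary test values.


Range: [17, 189]
Boundaries: just below min, min, min+1, max-1, max, just above max
Values: [16, 17, 18, 188, 189, 190]

[16, 17, 18, 188, 189, 190]


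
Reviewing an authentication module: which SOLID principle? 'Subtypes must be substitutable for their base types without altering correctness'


This describes the Liskov Substitution Principle (LSP)

Liskov Substitution Principle (LSP)


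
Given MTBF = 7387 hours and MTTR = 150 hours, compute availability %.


Availability = MTBF / (MTBF + MTTR)
Availability = 7387 / (7387 + 150)
Availability = 7387 / 7537
Availability = 98.0098%

98.0098%


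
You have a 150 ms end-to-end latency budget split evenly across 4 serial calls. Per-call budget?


Formula: per_stage = total_budget / stages
per_stage = 150 / 4
per_stage = 37.5 ms

37.5 ms


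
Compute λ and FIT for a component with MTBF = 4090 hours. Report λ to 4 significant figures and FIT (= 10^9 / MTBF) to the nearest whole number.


Formula: λ = 1 / MTBF; FIT = λ × 1e9 = 1e9 / MTBF
λ = 1 / 4090 ≈ 2.445e-04 failures/hour
FIT = 1e9 / 4090 ≈ 244499 failures per 1e9 hours (nearest whole number)

λ = 2.445e-04 /h, FIT = 244499


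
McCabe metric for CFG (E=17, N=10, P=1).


Formula: V(G) = E - N + 2P
V(G) = 17 - 10 + 2*1
V(G) = 7 + 2
V(G) = 9

9


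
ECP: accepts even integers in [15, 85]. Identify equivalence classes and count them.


Constraint: even integers in [15, 85]
Class 1: x < 15 — out-of-range invalid
Class 2: x in [15,85] but odd — wrong type invalid
Class 3: x in [15,85] and even — valid
Class 4: x > 85 — out-of-range invalid
Total equivalence classes: 4

4 equivalence classes


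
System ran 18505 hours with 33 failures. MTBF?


Formula: MTBF = Total operating time / Number of failures
MTBF = 18505 / 33
MTBF = 560.76 hours

560.76 hours


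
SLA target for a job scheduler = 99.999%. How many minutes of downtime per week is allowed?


Formula: allowed downtime = period * (100 - SLA) / 100
Period (week) = 10080 minutes
Unavailability fraction = (100 - 99.999) / 100
Allowed downtime = 10080 * (100 - 99.999) / 100
Allowed downtime = 0.1008 minutes

0.1008 minutes


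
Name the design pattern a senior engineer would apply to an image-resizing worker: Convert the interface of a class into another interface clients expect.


This matches the Adapter pattern

Adapter


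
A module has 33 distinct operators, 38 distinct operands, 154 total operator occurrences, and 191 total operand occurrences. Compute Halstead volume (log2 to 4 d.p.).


Formula: V = N * log2(η), where N = N1 + N2 and η = η1 + η2
η = 33 + 38 = 71
N = 154 + 191 = 345
log2(71) ≈ 6.1497
V = 345 * 6.1497 = 2121.65

2121.65


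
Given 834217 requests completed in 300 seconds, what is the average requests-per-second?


Formula: throughput = requests / seconds
throughput = 834217 / 300
throughput = 2780.72 requests/second

2780.72 requests/second


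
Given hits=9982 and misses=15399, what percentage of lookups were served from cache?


Formula: hit rate = hits / (hits + misses) * 100
hit rate = 9982 / (9982 + 15399) * 100
hit rate = 9982 / 25381 * 100
hit rate = 39.33%

39.33%


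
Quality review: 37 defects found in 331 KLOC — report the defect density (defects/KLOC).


Defect density = defects / KLOC
Defect density = 37 / 331
Defect density = 0.112 defects/KLOC

0.112 defects/KLOC


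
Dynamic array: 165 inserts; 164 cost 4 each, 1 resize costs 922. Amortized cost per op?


Formula: Amortized cost = Total cost / Operations
Total cost = (164 * 4) + (1 * 922)
Total cost = 656 + 922 = 1578
Amortized = 1578 / 165 = 9.5636

9.5636


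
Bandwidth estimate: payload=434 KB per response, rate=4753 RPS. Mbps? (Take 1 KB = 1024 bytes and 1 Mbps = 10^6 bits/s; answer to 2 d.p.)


Formula: Mbps = payload_bytes * RPS * 8 / 1e6
Payload per request = 434 KB = 434 * 1024 = 444416 bytes
Total bytes/sec = 444416 * 4753 = 2112309248
Total bits/sec = 2112309248 * 8 = 16898473984
Mbps = 16898473984 / 1e6 = 16898.47

16898.47 Mbps


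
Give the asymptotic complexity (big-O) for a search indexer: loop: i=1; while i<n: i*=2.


Reasoning: i doubles each step so iterations are log2(n)
Complexity: O(log n)

O(log n)


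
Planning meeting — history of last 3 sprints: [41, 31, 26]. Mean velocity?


Formula: Avg velocity = Total points / Number of sprints
Points: [41, 31, 26]
Sum = 41 + 31 + 26 = 98
Avg velocity = 98 / 3 = 32.67 points/sprint

32.67 points/sprint


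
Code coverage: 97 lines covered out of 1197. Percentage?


Coverage = covered / total * 100
Coverage = 97 / 1197 * 100
Coverage = 8.1%

8.1%


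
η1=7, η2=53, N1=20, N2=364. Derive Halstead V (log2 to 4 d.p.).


Formula: V = N * log2(η), where N = N1 + N2 and η = η1 + η2
η = 7 + 53 = 60
N = 20 + 364 = 384
log2(60) ≈ 5.9069
V = 384 * 5.9069 = 2268.25

2268.25


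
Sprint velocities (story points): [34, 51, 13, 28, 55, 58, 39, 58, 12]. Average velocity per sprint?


Formula: Avg velocity = Total points / Number of sprints
Points: [34, 51, 13, 28, 55, 58, 39, 58, 12]
Sum = 34 + 51 + 13 + 28 + 55 + 58 + 39 + 58 + 12 = 348
Avg velocity = 348 / 9 = 38.67 points/sprint

38.67 points/sprint


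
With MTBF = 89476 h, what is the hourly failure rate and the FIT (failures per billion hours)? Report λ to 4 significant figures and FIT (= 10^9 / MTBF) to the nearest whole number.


Formula: λ = 1 / MTBF; FIT = λ × 1e9 = 1e9 / MTBF
λ = 1 / 89476 ≈ 1.118e-05 failures/hour
FIT = 1e9 / 89476 ≈ 11176 failures per 1e9 hours (nearest whole number)

λ = 1.118e-05 /h, FIT = 11176


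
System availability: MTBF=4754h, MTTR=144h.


Availability = MTBF / (MTBF + MTTR)
Availability = 4754 / (4754 + 144)
Availability = 4754 / 4898
Availability = 97.06%

97.06%


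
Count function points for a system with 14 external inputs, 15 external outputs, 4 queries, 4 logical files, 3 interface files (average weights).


UFP = EI*4 + EO*5 + EQ*4 + ILF*10 + EIF*7
UFP = 14*4 + 15*5 + 4*4 + 4*10 + 3*7
UFP = 56 + 75 + 16 + 40 + 21
UFP = 208

208


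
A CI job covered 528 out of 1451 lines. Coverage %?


Coverage = covered / total * 100
Coverage = 528 / 1451 * 100
Coverage = 36.39%

36.39%


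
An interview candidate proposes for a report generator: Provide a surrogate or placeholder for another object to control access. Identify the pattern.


This matches the Proxy pattern

Proxy


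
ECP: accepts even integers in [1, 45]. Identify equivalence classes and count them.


Constraint: even integers in [1, 45]
Class 1: x < 1 — out-of-range invalid
Class 2: x in [1,45] but odd — wrong type invalid
Class 3: x in [1,45] and even — valid
Class 4: x > 45 — out-of-range invalid
Total equivalence classes: 4

4 equivalence classes


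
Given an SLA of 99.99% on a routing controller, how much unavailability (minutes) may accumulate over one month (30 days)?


Formula: allowed downtime = period * (100 - SLA) / 100
Period (month (30 days)) = 43200 minutes
Unavailability fraction = (100 - 99.99) / 100
Allowed downtime = 43200 * (100 - 99.99) / 100
Allowed downtime = 4.32 minutes

4.32 minutes


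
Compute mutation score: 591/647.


Mutation score = killed / total * 100
Mutation score = 591 / 647 * 100
Mutation score = 91.34%

91.34%


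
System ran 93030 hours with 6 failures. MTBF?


Formula: MTBF = Total operating time / Number of failures
MTBF = 93030 / 6
MTBF = 15505.0 hours

15505.0 hours


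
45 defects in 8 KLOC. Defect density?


Defect density = defects / KLOC
Defect density = 45 / 8
Defect density = 5.625 defects/KLOC

5.625 defects/KLOC


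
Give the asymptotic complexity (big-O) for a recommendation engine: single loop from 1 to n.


Reasoning: one pass through n items
Complexity: O(n)

O(n)


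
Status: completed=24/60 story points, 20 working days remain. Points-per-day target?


Formula: Required rate = Remaining points / Days left
Remaining = 60 - 24 = 36 points
Required rate = 36 / 20 = 1.8 points/day

1.8 points/day


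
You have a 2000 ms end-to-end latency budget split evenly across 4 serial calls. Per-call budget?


Formula: per_stage = total_budget / stages
per_stage = 2000 / 4
per_stage = 500.0 ms

500.0 ms


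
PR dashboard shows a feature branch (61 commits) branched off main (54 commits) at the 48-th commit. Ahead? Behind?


Common ancestor: commit #48
feature commits after divergence: 61 - 48 = 13
main commits after divergence: 54 - 48 = 6
feature is 13 commits ahead of main
main is 6 commits ahead of feature

feature ahead: 13, main ahead: 6


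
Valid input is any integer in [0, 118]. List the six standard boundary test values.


Range: [0, 118]
Boundaries: just below min, min, min+1, max-1, max, just above max
Values: [-1, 0, 1, 117, 118, 119]

[-1, 0, 1, 117, 118, 119]


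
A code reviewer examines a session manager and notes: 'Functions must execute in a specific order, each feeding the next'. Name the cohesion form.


Reasoning: Output of one is input to next
Type: Sequential cohesion

Sequential cohesion


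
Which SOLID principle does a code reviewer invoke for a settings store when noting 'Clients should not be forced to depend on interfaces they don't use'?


This describes the Interface Segregation Principle (ISP)

Interface Segregation Principle (ISP)


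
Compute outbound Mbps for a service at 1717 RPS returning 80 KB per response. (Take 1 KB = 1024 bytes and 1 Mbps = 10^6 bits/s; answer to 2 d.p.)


Formula: Mbps = payload_bytes * RPS * 8 / 1e6
Payload per request = 80 KB = 80 * 1024 = 81920 bytes
Total bytes/sec = 81920 * 1717 = 140656640
Total bits/sec = 140656640 * 8 = 1125253120
Mbps = 1125253120 / 1e6 = 1125.25

1125.25 Mbps


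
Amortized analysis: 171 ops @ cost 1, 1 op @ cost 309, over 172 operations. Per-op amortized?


Formula: Amortized cost = Total cost / Operations
Total cost = (171 * 1) + (1 * 309)
Total cost = 171 + 309 = 480
Amortized = 480 / 172 = 2.7907

2.7907


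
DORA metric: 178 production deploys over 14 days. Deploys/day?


Formula: deployments per day = releases / days
= 178 / 14
= 12.714 deploys/day
(equivalently, 89.0 deploys/week)

12.714 deploys/day


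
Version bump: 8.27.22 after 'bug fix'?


Current: 8.27.22
Change category: 'bug fix' → patch bump
SemVer rule: patch bump → increment PATCH (MAJOR and MINOR unchanged)
New: 8.27.23

8.27.23


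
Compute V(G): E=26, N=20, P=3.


Formula: V(G) = E - N + 2P
V(G) = 26 - 20 + 2*3
V(G) = 6 + 6
V(G) = 12

12


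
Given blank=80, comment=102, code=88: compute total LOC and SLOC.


Total LOC = blank + comment + code
Total LOC = 80 + 102 + 88 = 270
SLOC (source only) = code = 88

Total LOC: 270, SLOC: 88


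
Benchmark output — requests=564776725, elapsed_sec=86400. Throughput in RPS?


Formula: throughput = requests / seconds
throughput = 564776725 / 86400
throughput = 6536.77 requests/second

6536.77 requests/second


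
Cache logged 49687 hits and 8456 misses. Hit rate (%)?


Formula: hit rate = hits / (hits + misses) * 100
hit rate = 49687 / (49687 + 8456) * 100
hit rate = 49687 / 58143 * 100
hit rate = 85.46%

85.46%


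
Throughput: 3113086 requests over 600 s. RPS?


Formula: throughput = requests / seconds
throughput = 3113086 / 600
throughput = 5188.48 requests/second

5188.48 requests/second


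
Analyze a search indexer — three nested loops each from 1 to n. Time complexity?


Reasoning: three levels of nesting over n
Complexity: O(n^3)

O(n^3)


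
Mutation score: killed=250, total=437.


Mutation score = killed / total * 100
Mutation score = 250 / 437 * 100
Mutation score = 57.21%

57.21%


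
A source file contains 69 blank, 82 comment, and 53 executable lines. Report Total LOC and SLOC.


Total LOC = blank + comment + code
Total LOC = 69 + 82 + 53 = 204
SLOC (source only) = code = 53

Total LOC: 204, SLOC: 53


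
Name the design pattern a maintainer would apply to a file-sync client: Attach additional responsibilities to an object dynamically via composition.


This matches the Decorator pattern

Decorator


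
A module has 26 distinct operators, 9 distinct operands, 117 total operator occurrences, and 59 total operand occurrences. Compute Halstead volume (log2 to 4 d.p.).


Formula: V = N * log2(η), where N = N1 + N2 and η = η1 + η2
η = 26 + 9 = 35
N = 117 + 59 = 176
log2(35) ≈ 5.1293
V = 176 * 5.1293 = 902.76

902.76


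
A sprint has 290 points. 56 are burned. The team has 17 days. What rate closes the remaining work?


Formula: Required rate = Remaining points / Days left
Remaining = 290 - 56 = 234 points
Required rate = 234 / 17 = 13.76 points/day

13.76 points/day


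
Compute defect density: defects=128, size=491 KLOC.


Defect density = defects / KLOC
Defect density = 128 / 491
Defect density = 0.261 defects/KLOC

0.261 defects/KLOC


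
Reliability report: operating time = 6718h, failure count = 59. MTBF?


Formula: MTBF = Total operating time / Number of failures
MTBF = 6718 / 59
MTBF = 113.86 hours

113.86 hours


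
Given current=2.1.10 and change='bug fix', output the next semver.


Current: 2.1.10
Change category: 'bug fix' → patch bump
SemVer rule: patch bump → increment PATCH (MAJOR and MINOR unchanged)
New: 2.1.11

2.1.11


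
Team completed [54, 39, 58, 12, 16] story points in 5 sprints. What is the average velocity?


Formula: Avg velocity = Total points / Number of sprints
Points: [54, 39, 58, 12, 16]
Sum = 54 + 39 + 58 + 12 + 16 = 179
Avg velocity = 179 / 5 = 35.8 points/sprint

35.8 points/sprint


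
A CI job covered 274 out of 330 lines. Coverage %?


Coverage = covered / total * 100
Coverage = 274 / 330 * 100
Coverage = 83.03%

83.03%


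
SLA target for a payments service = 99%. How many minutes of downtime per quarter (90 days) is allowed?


Formula: allowed downtime = period * (100 - SLA) / 100
Period (quarter (90 days)) = 129600 minutes
Unavailability fraction = (100 - 99.0) / 100
Allowed downtime = 129600 * (100 - 99.0) / 100
Allowed downtime = 1296.0 minutes

1296.0 minutes


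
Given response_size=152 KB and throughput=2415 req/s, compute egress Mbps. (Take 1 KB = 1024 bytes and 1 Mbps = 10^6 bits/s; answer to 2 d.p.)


Formula: Mbps = payload_bytes * RPS * 8 / 1e6
Payload per request = 152 KB = 152 * 1024 = 155648 bytes
Total bytes/sec = 155648 * 2415 = 375889920
Total bits/sec = 375889920 * 8 = 3007119360
Mbps = 3007119360 / 1e6 = 3007.12

3007.12 Mbps


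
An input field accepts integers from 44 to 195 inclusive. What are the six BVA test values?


Range: [44, 195]
Boundaries: just below min, min, min+1, max-1, max, just above max
Values: [43, 44, 45, 194, 195, 196]

[43, 44, 45, 194, 195, 196]


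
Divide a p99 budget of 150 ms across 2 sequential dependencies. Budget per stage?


Formula: per_stage = total_budget / stages
per_stage = 150 / 2
per_stage = 75.0 ms

75.0 ms


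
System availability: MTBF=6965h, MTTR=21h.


Availability = MTBF / (MTBF + MTTR)
Availability = 6965 / (6965 + 21)
Availability = 6965 / 6986
Availability = 99.6994%

99.6994%


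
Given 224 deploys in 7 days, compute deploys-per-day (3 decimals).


Formula: deployments per day = releases / days
= 224 / 7
= 32.0 deploys/day
(equivalently, 224.0 deploys/week)

32.0 deploys/day


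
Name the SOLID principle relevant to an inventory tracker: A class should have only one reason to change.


This describes the Single Responsibility Principle (SRP)

Single Responsibility Principle (SRP)


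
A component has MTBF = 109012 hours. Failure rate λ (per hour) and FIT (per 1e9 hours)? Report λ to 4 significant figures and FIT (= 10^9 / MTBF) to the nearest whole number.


Formula: λ = 1 / MTBF; FIT = λ × 1e9 = 1e9 / MTBF
λ = 1 / 109012 ≈ 9.173e-06 failures/hour
FIT = 1e9 / 109012 ≈ 9173 failures per 1e9 hours (nearest whole number)

λ = 9.173e-06 /h, FIT = 9173


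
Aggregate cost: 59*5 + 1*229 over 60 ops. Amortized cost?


Formula: Amortized cost = Total cost / Operations
Total cost = (59 * 5) + (1 * 229)
Total cost = 295 + 229 = 524
Amortized = 524 / 60 = 8.7333

8.7333


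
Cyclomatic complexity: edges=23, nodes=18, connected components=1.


Formula: V(G) = E - N + 2P
V(G) = 23 - 18 + 2*1
V(G) = 5 + 2
V(G) = 7

7


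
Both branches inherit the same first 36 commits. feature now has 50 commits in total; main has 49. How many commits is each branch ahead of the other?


Common ancestor: commit #36
feature commits after divergence: 50 - 36 = 14
main commits after divergence: 49 - 36 = 13
feature is 14 commits ahead of main
main is 13 commits ahead of feature

feature ahead: 14, main ahead: 13


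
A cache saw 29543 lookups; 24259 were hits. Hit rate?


Formula: hit rate = hits / (hits + misses) * 100
hit rate = 24259 / (24259 + 5284) * 100
hit rate = 24259 / 29543 * 100
hit rate = 82.11%

82.11%


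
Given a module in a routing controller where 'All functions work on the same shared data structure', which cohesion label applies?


Reasoning: Functions share data
Type: Communicational cohesion

Communicational cohesion


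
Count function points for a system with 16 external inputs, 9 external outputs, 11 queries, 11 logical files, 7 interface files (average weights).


UFP = EI*4 + EO*5 + EQ*4 + ILF*10 + EIF*7
UFP = 16*4 + 9*5 + 11*4 + 11*10 + 7*7
UFP = 64 + 45 + 44 + 110 + 49
UFP = 312

312


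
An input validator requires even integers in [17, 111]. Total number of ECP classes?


Constraint: even integers in [17, 111]
Class 1: x < 17 — out-of-range invalid
Class 2: x in [17,111] but odd — wrong type invalid
Class 3: x in [17,111] and even — valid
Class 4: x > 111 — out-of-range invalid
Total equivalence classes: 4

4 equivalence classes


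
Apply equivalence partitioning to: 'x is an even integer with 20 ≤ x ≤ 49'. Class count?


Constraint: even integers in [20, 49]
Class 1: x < 20 — out-of-range invalid
Class 2: x in [20,49] but odd — wrong type invalid
Class 3: x in [20,49] and even — valid
Class 4: x > 49 — out-of-range invalid
Total equivalence classes: 4

4 equivalence classes


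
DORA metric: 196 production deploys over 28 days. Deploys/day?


Formula: deployments per day = releases / days
= 196 / 28
= 7.0 deploys/day
(equivalently, 49.0 deploys/week)

7.0 deploys/day


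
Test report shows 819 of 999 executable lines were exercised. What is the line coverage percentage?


Coverage = covered / total * 100
Coverage = 819 / 999 * 100
Coverage = 81.98%

81.98%


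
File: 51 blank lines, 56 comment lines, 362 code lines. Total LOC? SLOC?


Total LOC = blank + comment + code
Total LOC = 51 + 56 + 362 = 469
SLOC (source only) = code = 362

Total LOC: 469, SLOC: 362


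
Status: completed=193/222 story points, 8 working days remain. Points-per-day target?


Formula: Required rate = Remaining points / Days left
Remaining = 222 - 193 = 29 points
Required rate = 29 / 8 = 3.63 points/day

3.63 points/day


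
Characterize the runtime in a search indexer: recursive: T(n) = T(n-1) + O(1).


Reasoning: linear recursion with constant work per frame
Complexity: O(n)

O(n)


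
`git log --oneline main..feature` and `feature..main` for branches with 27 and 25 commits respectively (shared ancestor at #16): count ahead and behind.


Common ancestor: commit #16
feature commits after divergence: 27 - 16 = 11
main commits after divergence: 25 - 16 = 9
feature is 11 commits ahead of main
main is 9 commits ahead of feature

feature ahead: 11, main ahead: 9


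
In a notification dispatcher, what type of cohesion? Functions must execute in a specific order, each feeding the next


Reasoning: Output of one is input to next
Type: Sequential cohesion

Sequential cohesion


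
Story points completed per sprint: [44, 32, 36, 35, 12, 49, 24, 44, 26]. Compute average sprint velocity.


Formula: Avg velocity = Total points / Number of sprints
Points: [44, 32, 36, 35, 12, 49, 24, 44, 26]
Sum = 44 + 32 + 36 + 35 + 12 + 49 + 24 + 44 + 26 = 302
Avg velocity = 302 / 9 = 33.56 points/sprint

33.56 points/sprint


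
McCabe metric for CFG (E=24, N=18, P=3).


Formula: V(G) = E - N + 2P
V(G) = 24 - 18 + 2*3
V(G) = 6 + 6
V(G) = 12

12


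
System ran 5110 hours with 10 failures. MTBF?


Formula: MTBF = Total operating time / Number of failures
MTBF = 5110 / 10
MTBF = 511.0 hours

511.0 hours


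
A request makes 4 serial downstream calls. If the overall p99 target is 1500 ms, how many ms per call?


Formula: per_stage = total_budget / stages
per_stage = 1500 / 4
per_stage = 375.0 ms

375.0 ms


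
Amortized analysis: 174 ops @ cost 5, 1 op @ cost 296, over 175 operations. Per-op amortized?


Formula: Amortized cost = Total cost / Operations
Total cost = (174 * 5) + (1 * 296)
Total cost = 870 + 296 = 1166
Amortized = 1166 / 175 = 6.6629

6.6629


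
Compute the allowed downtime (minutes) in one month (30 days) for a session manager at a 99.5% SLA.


Formula: allowed downtime = period * (100 - SLA) / 100
Period (month (30 days)) = 43200 minutes
Unavailability fraction = (100 - 99.5) / 100
Allowed downtime = 43200 * (100 - 99.5) / 100
Allowed downtime = 216.0 minutes

216.0 minutes


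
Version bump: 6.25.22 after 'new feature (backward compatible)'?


Current: 6.25.22
Change category: 'new feature (backward compatible)' → minor bump
SemVer rule: minor bump → increment MINOR, reset PATCH to 0 (MAJOR unchanged)
New: 6.26.0

6.26.0


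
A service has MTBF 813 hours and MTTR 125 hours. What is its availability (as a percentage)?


Availability = MTBF / (MTBF + MTTR)
Availability = 813 / (813 + 125)
Availability = 813 / 938
Availability = 86.6738%

86.6738%


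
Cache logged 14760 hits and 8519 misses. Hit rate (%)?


Formula: hit rate = hits / (hits + misses) * 100
hit rate = 14760 / (14760 + 8519) * 100
hit rate = 14760 / 23279 * 100
hit rate = 63.4%

63.4%


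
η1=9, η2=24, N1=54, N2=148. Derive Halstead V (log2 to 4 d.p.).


Formula: V = N * log2(η), where N = N1 + N2 and η = η1 + η2
η = 9 + 24 = 33
N = 54 + 148 = 202
log2(33) ≈ 5.0444
V = 202 * 5.0444 = 1018.97

1018.97


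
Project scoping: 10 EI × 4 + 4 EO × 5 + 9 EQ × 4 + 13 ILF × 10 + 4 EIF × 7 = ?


UFP = EI*4 + EO*5 + EQ*4 + ILF*10 + EIF*7
UFP = 10*4 + 4*5 + 9*4 + 13*10 + 4*7
UFP = 40 + 20 + 36 + 130 + 28
UFP = 254

254


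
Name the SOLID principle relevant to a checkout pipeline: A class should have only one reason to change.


This describes the Single Responsibility Principle (SRP)

Single Responsibility Principle (SRP)


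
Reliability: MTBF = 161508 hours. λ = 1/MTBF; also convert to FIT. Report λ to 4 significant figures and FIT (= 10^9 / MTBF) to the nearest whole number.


Formula: λ = 1 / MTBF; FIT = λ × 1e9 = 1e9 / MTBF
λ = 1 / 161508 ≈ 6.192e-06 failures/hour
FIT = 1e9 / 161508 ≈ 6192 failures per 1e9 hours (nearest whole number)

λ = 6.192e-06 /h, FIT = 6192


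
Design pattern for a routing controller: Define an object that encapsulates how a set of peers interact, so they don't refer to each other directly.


This matches the Mediator pattern

Mediator


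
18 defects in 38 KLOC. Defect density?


Defect density = defects / KLOC
Defect density = 18 / 38
Defect density = 0.474 defects/KLOC

0.474 defects/KLOC


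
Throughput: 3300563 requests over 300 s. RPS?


Formula: throughput = requests / seconds
throughput = 3300563 / 300
throughput = 11001.88 requests/second

11001.88 requests/second


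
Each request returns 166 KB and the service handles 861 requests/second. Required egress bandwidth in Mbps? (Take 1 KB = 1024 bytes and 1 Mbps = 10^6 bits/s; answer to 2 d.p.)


Formula: Mbps = payload_bytes * RPS * 8 / 1e6
Payload per request = 166 KB = 166 * 1024 = 169984 bytes
Total bytes/sec = 169984 * 861 = 146356224
Total bits/sec = 146356224 * 8 = 1170849792
Mbps = 1170849792 / 1e6 = 1170.85

1170.85 Mbps


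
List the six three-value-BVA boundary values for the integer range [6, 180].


Range: [6, 180]
Boundaries: just below min, min, min+1, max-1, max, just above max
Values: [5, 6, 7, 179, 180, 181]

[5, 6, 7, 179, 180, 181]


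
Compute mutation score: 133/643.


Mutation score = killed / total * 100
Mutation score = 133 / 643 * 100
Mutation score = 20.68%

20.68%


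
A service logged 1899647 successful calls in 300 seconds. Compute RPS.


Formula: throughput = requests / seconds
throughput = 1899647 / 300
throughput = 6332.16 requests/second

6332.16 requests/second


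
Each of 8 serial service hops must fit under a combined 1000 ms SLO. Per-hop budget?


Formula: per_stage = total_budget / stages
per_stage = 1000 / 8
per_stage = 125.0 ms

125.0 ms


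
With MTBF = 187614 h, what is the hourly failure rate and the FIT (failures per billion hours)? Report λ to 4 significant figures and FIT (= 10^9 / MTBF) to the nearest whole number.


Formula: λ = 1 / MTBF; FIT = λ × 1e9 = 1e9 / MTBF
λ = 1 / 187614 ≈ 5.330e-06 failures/hour
FIT = 1e9 / 187614 ≈ 5330 failures per 1e9 hours (nearest whole number)

λ = 5.330e-06 /h, FIT = 5330


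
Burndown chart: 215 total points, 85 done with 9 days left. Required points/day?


Formula: Required rate = Remaining points / Days left
Remaining = 215 - 85 = 130 points
Required rate = 130 / 9 = 14.44 points/day

14.44 points/day


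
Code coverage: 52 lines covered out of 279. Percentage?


Coverage = covered / total * 100
Coverage = 52 / 279 * 100
Coverage = 18.64%

18.64%


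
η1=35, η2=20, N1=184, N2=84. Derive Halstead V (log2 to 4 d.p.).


Formula: V = N * log2(η), where N = N1 + N2 and η = η1 + η2
η = 35 + 20 = 55
N = 184 + 84 = 268
log2(55) ≈ 5.7814
V = 268 * 5.7814 = 1549.42

1549.42


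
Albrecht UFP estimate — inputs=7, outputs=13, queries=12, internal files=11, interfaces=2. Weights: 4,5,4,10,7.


UFP = EI*4 + EO*5 + EQ*4 + ILF*10 + EIF*7
UFP = 7*4 + 13*5 + 12*4 + 11*10 + 2*7
UFP = 28 + 65 + 48 + 110 + 14
UFP = 265

265


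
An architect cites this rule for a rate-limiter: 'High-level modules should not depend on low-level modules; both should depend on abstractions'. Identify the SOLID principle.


This describes the Dependency Inversion Principle (DIP)

Dependency Inversion Principle (DIP)


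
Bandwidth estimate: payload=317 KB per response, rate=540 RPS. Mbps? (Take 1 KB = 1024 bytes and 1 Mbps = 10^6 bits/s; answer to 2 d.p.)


Formula: Mbps = payload_bytes * RPS * 8 / 1e6
Payload per request = 317 KB = 317 * 1024 = 324608 bytes
Total bytes/sec = 324608 * 540 = 175288320
Total bits/sec = 175288320 * 8 = 1402306560
Mbps = 1402306560 / 1e6 = 1402.31

1402.31 Mbps


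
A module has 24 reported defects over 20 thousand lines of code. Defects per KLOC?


Defect density = defects / KLOC
Defect density = 24 / 20
Defect density = 1.2 defects/KLOC

1.2 defects/KLOC


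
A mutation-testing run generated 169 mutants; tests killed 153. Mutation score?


Mutation score = killed / total * 100
Mutation score = 153 / 169 * 100
Mutation score = 90.53%

90.53%


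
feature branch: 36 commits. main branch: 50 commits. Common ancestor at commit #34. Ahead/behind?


Common ancestor: commit #34
feature commits after divergence: 36 - 34 = 2
main commits after divergence: 50 - 34 = 16
feature is 2 commits ahead of main
main is 16 commits ahead of feature

feature ahead: 2, main ahead: 16


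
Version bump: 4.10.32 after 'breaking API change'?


Current: 4.10.32
Change category: 'breaking API change' → major bump
SemVer rule: major bump → increment MAJOR, reset MINOR and PATCH to 0
New: 5.0.0

5.0.0


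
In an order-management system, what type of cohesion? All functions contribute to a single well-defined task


Reasoning: Best: single purpose
Type: Functional cohesion

Functional cohesion


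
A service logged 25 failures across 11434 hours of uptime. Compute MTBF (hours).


Formula: MTBF = Total operating time / Number of failures
MTBF = 11434 / 25
MTBF = 457.36 hours

457.36 hours


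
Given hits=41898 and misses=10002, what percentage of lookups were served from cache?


Formula: hit rate = hits / (hits + misses) * 100
hit rate = 41898 / (41898 + 10002) * 100
hit rate = 41898 / 51900 * 100
hit rate = 80.73%

80.73%


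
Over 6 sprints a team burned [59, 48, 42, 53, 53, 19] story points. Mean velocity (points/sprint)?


Formula: Avg velocity = Total points / Number of sprints
Points: [59, 48, 42, 53, 53, 19]
Sum = 59 + 48 + 42 + 53 + 53 + 19 = 274
Avg velocity = 274 / 6 = 45.67 points/sprint

45.67 points/sprint
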